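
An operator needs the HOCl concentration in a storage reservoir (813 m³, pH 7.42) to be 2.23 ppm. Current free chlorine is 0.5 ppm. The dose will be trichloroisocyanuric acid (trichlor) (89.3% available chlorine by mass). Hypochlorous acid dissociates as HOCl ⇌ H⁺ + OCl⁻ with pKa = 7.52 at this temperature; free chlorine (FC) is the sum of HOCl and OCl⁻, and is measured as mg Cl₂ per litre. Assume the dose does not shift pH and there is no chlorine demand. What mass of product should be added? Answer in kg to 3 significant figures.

3.19 kg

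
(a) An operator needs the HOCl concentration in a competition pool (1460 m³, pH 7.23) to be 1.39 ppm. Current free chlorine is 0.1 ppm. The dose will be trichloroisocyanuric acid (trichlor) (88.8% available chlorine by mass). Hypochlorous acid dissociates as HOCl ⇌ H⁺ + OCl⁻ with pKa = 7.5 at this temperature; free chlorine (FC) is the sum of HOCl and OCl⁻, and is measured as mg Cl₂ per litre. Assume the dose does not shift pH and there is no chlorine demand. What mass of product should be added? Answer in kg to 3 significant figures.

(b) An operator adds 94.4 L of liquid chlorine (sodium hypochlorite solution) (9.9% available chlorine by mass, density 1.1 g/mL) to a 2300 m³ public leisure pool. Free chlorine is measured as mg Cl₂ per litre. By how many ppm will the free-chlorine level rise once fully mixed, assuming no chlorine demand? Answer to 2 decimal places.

(a) 3.35 kg; (b) 4.47 ppm

(a) Volume: 1460 m³ = 1,460,000 L.
(a) [OCl⁻]/[HOCl] = 10^(pH − pKa) = 10^(7.23 − 7.5) = 0.537; fraction as HOCl = 1/(1 + 0.537) = 0.6506.
(a) Free chlorine required for 1.39 ppm HOCl: 1.39 / 0.6506 = 2.136 ppm.
(a) FC to add: 2.136 − 0.1 = 2.036 mg/L as Cl₂.
(a) Cl₂ equivalent: 2.036 mg/L × 1,460,000 L = 2973 g.
(a) Product at 88.8% available Cl: 2973 / 0.888 = 3348 g.

(b) Volume: 2300 m³ = 2,300,000 L.
(b) Mass of solution: 94.4 L × 1000 mL/L × 1.1 g/mL = 103,800 g.
(b) Available chlorine delivered: 103,800 g × 0.099 = 10,280 g as Cl₂.
(b) Concentration rise: 10,280 g / 2,300,000 L = 4.47 mg/L = 4.47 ppm.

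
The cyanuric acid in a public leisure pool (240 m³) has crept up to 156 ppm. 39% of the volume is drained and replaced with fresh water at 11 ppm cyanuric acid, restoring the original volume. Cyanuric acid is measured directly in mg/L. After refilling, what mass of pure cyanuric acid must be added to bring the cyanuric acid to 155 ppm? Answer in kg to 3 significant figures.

Volume: 240 m³ = 240,000 L.
After draining 39% and refilling: 156 × 0.61 + 11 × 0.39 = 99.45 ppm.
Deficit to target: 155 − 99.45 = 55.55 mg/L.
Mass: 55.55 mg/L × 240,000 L = 13,330 g cyanuric acid.

13.3 kg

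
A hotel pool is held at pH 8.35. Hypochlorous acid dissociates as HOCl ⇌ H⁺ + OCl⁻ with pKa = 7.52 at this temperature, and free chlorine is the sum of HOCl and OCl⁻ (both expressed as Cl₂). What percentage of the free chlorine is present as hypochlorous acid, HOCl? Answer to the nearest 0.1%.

[OCl⁻]/[HOCl] = 10^(pH − pKa) = 10^(8.35 − 7.52) = 10^0.83 = 6.761.
Fraction as HOCl = 1 / (1 + 6.761) = 0.1289.

12.9%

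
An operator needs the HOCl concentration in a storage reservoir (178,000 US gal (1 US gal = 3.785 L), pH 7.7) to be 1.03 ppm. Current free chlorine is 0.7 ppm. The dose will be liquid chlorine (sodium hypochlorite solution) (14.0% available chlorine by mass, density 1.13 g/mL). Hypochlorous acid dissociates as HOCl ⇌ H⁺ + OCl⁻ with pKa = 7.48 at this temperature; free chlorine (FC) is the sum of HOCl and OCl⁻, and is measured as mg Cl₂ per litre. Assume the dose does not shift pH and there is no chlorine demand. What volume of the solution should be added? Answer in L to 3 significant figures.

Volume: 178,000 US gal × 3.785 L/gal = 673,730 L.
[OCl⁻]/[HOCl] = 10^(pH − pKa) = 10^(7.7 − 7.48) = 1.66; fraction as HOCl = 1/(1 + 1.66) = 0.376.
Free chlorine required for 1.03 ppm HOCl: 1.03 / 0.376 = 2.739 ppm.
FC to add: 2.739 − 0.7 = 2.039 mg/L as Cl₂.
Cl₂ equivalent: 2.039 mg/L × 673,730 L = 1374 g.
Product at 14.0% available Cl: 1374 / 0.14 = 9814 g.
Volume: 9814 g ÷ 1.13 g/mL = 8685 mL.

8.69 L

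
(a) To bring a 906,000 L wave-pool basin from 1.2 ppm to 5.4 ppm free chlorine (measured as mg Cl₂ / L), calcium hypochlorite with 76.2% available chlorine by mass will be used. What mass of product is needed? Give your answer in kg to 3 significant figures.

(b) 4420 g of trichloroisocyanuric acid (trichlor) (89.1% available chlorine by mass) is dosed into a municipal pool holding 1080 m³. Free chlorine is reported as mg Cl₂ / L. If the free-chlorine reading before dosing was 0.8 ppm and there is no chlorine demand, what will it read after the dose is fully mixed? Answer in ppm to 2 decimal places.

(a) Chlorine deficit: 5.4 − 1.2 = 4.2 ppm = 4.2 mg/L as Cl₂.
(a) Cl₂ equivalent needed: 4.2 mg/L × 906,000 L = 3,805,000 mg = 3805 g.
(a) Product at 76.2% available chlorine: 3805 / 0.762 = 4994 g.

(b) Volume: 1080 m³ = 1,080,000 L.
(b) Available chlorine delivered: 4420 g × 0.891 = 3938 g as Cl₂.
(b) Concentration rise: 3938 g / 1,080,000 L = 3.647 mg/L = 3.65 ppm.
(b) Final FC: 0.8 + 3.65 = 4.45 ppm.

(a) 4.99 kg; (b) 4.45 ppm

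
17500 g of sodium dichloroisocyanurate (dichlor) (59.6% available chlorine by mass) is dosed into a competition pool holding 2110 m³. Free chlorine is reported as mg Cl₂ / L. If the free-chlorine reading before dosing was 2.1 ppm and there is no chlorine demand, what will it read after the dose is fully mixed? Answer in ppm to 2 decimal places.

Volume: 2110 m³ = 2,110,000 L.
Available chlorine delivered: 17,500 g × 0.596 = 10,430 g as Cl₂.
Concentration rise: 10,430 g / 2,110,000 L = 4.943 mg/L = 4.94 ppm.
Final FC: 2.1 + 4.94 = 7.04 ppm.

7.04 ppm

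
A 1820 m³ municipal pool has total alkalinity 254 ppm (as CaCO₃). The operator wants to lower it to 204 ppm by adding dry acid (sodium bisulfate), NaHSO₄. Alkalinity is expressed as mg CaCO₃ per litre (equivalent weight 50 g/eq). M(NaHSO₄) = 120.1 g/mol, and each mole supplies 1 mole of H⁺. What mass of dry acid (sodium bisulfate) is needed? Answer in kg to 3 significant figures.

219 kg

Volume: 1820 m³ = 1,820,000 L.
Alkalinity to neutralize: (254 − 204) = 50 mg/L as CaCO₃ × 1,820,000 L = 91,000 g as CaCO₃.
Equivalents of H⁺ required: 91,000 ÷ 50 g/eq = 1820 eq = 1820 mol NaHSO₄.
Mass of NaHSO₄: 1820 × 120.1 = 218,600 g.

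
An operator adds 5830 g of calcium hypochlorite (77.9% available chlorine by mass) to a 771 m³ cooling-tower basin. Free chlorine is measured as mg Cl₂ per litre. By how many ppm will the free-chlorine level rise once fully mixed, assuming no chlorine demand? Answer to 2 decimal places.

5.89 ppm

Volume: 771 m³ = 771,000 L.
Available chlorine delivered: 5830 g × 0.779 = 4542 g as Cl₂.
Concentration rise: 4542 g / 771,000 L = 5.89 mg/L = 5.89 ppm.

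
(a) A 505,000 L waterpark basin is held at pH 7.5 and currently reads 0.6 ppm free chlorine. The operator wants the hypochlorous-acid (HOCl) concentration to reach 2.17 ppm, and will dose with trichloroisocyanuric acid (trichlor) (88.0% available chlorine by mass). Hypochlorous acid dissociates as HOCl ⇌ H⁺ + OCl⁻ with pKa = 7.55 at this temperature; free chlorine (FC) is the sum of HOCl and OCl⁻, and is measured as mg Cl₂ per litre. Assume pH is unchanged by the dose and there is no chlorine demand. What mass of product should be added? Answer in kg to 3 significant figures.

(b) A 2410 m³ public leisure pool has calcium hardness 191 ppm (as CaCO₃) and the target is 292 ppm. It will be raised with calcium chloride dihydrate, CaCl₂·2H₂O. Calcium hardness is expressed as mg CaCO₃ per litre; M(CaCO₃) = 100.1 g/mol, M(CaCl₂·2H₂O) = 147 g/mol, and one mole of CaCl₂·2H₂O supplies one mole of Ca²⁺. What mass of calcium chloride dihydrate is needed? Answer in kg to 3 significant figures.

(a) [OCl⁻]/[HOCl] = 10^(pH − pKa) = 10^(7.5 − 7.55) = 0.8913; fraction as HOCl = 1/(1 + 0.8913) = 0.5288.
(a) Free chlorine required for 2.17 ppm HOCl: 2.17 / 0.5288 = 4.104 ppm.
(a) FC to add: 4.104 − 0.6 = 3.504 mg/L as Cl₂.
(a) Cl₂ equivalent: 3.504 mg/L × 505,000 L = 1770 g.
(a) Product at 88.0% available Cl: 1770 / 0.88 = 2011 g.

(b) Volume: 2410 m³ = 2,410,000 L.
(b) Hardness to add: (292 − 191) = 101 mg/L as CaCO₃ × 2,410,000 L = 243,400 g as CaCO₃.
(b) Moles of Ca²⁺ (1 mol Ca²⁺ ≡ 1 mol CaCO₃): 243,400 / 100.1 g/mol = 2432 mol.
(b) Mass of CaCl₂·2H₂O: 2432 × 147 = 357,500 g.

(a) 2.01 kg; (b) 357 kg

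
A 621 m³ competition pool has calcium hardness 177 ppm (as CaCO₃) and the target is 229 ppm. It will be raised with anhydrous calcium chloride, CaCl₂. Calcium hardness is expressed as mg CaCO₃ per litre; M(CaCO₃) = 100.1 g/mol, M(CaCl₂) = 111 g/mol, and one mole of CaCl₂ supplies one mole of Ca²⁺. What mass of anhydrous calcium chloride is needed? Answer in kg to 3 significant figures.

35.8 kg

Volume: 621 m³ = 621,000 L.
Hardness to add: (229 − 177) = 52 mg/L as CaCO₃ × 621,000 L = 32,290 g as CaCO₃.
Moles of Ca²⁺ (1 mol Ca²⁺ ≡ 1 mol CaCO₃): 32,290 / 100.1 g/mol = 322.6 mol.
Mass of CaCl₂: 322.6 × 111 = 35,810 g.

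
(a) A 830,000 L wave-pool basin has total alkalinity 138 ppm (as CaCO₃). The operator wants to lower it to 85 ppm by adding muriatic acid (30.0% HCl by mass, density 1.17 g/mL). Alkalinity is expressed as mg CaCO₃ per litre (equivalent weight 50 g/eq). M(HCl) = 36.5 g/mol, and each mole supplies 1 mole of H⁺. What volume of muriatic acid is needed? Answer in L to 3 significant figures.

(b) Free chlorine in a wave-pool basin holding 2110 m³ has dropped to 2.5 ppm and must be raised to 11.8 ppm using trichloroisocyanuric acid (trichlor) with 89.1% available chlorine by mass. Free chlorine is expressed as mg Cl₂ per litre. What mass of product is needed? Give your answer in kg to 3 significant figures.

(a) 91.5 L; (b) 22.0 kg

(a) Alkalinity to neutralize: (138 − 85) = 53 mg/L as CaCO₃ × 830,000 L = 43,990 g as CaCO₃.
(a) Equivalents of H⁺ required: 43,990 ÷ 50 g/eq = 879.8 eq = 879.8 mol HCl.
(a) Mass of HCl: 879.8 × 36.5 = 32,110 g.
(a) Mass of 30.0% solution: 32,110 / 0.3 = 107,000 g.
(a) Volume: 107,000 g ÷ 1.17 g/mL = 91,490 mL.

(b) Volume: 2110 m³ = 2,110,000 L.
(b) Chlorine deficit: 11.8 − 2.5 = 9.3 ppm = 9.3 mg/L as Cl₂.
(b) Cl₂ equivalent needed: 9.3 mg/L × 2,110,000 L = 19,620,000 mg = 19,620 g.
(b) Product at 89.1% available chlorine: 19,620 / 0.891 = 22,020 g.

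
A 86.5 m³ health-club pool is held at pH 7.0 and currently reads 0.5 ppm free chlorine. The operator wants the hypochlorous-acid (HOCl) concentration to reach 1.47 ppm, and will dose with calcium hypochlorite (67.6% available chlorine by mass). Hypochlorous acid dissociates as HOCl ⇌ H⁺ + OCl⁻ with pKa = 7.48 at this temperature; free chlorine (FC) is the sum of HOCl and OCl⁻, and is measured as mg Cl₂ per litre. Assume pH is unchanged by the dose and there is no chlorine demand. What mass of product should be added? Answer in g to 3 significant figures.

Volume: 86.5 m³ = 86,500 L.
[OCl⁻]/[HOCl] = 10^(pH − pKa) = 10^(7.0 − 7.48) = 0.3311; fraction as HOCl = 1/(1 + 0.3311) = 0.7512.
Free chlorine required for 1.47 ppm HOCl: 1.47 / 0.7512 = 1.957 ppm.
FC to add: 1.957 − 0.5 = 1.457 mg/L as Cl₂.
Cl₂ equivalent: 1.457 mg/L × 86,500 L = 126 g.
Product at 67.6% available Cl: 126 / 0.676 = 186.4 g.

186 g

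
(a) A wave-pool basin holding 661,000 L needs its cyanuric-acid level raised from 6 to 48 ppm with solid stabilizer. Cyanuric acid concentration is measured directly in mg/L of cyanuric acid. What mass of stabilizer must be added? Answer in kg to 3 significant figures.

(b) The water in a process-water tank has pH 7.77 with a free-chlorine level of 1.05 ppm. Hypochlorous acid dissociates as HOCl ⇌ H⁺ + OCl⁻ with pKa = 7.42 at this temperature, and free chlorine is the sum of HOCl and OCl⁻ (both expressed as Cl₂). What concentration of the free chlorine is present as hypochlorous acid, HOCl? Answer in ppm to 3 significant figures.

(a) 27.8 kg; (b) 0.324 ppm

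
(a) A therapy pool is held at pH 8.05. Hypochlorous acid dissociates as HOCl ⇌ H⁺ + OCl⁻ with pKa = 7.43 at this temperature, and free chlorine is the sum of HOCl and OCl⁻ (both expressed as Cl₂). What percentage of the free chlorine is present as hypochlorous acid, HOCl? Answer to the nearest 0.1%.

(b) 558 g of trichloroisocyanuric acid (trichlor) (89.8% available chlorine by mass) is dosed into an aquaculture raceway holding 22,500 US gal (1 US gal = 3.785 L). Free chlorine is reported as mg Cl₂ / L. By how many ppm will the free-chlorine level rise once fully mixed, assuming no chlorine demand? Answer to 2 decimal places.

(a) [OCl⁻]/[HOCl] = 10^(pH − pKa) = 10^(8.05 − 7.43) = 10^0.62 = 4.169.
(a) Fraction as HOCl = 1 / (1 + 4.169) = 0.1935.

(b) Volume: 22,500 US gal × 3.785 L/gal = 85,162 L.
(b) Available chlorine delivered: 558 g × 0.898 = 501.1 g as Cl₂.
(b) Concentration rise: 501.1 g / 85,162 L = 5.884 mg/L = 5.88 ppm.

(a) 19.3%; (b) 5.88 ppm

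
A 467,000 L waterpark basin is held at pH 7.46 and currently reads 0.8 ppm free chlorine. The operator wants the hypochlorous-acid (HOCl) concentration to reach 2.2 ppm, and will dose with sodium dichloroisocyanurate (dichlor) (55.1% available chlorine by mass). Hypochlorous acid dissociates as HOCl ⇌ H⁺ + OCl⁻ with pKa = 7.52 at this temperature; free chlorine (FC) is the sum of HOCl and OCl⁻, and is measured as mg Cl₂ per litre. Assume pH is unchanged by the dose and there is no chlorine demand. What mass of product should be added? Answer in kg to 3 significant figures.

2.81 kg

[OCl⁻]/[HOCl] = 10^(pH − pKa) = 10^(7.46 − 7.52) = 0.871; fraction as HOCl = 1/(1 + 0.871) = 0.5345.
Free chlorine required for 2.2 ppm HOCl: 2.2 / 0.5345 = 4.116 ppm.
FC to add: 4.116 − 0.8 = 3.316 mg/L as Cl₂.
Cl₂ equivalent: 3.316 mg/L × 467,000 L = 1549 g.
Product at 55.1% available Cl: 1549 / 0.551 = 2811 g.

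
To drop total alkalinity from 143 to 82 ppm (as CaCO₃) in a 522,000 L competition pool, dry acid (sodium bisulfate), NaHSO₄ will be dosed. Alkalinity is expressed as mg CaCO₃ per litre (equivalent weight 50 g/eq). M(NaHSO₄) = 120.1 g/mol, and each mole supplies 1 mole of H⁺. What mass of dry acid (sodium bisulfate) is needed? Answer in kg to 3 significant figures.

76.5 kg

Alkalinity to neutralize: (143 − 82) = 61 mg/L as CaCO₃ × 522,000 L = 31,840 g as CaCO₃.
Equivalents of H⁺ required: 31,840 ÷ 50 g/eq = 636.8 eq = 636.8 mol NaHSO₄.
Mass of NaHSO₄: 636.8 × 120.1 = 76,480 g.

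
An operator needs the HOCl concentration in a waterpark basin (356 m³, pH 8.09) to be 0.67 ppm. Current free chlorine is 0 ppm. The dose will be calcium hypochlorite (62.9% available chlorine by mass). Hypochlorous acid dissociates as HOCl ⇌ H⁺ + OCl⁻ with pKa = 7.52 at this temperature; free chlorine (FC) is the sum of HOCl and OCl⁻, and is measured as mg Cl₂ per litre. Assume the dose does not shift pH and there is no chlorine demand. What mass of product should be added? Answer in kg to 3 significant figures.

1.79 kg

Volume: 356 m³ = 356,000 L.
[OCl⁻]/[HOCl] = 10^(pH − pKa) = 10^(8.09 − 7.52) = 3.715; fraction as HOCl = 1/(1 + 3.715) = 0.2121.
Free chlorine required for 0.67 ppm HOCl: 0.67 / 0.2121 = 3.159 ppm.
FC to add: 3.159 − 0 = 3.159 mg/L as Cl₂.
Cl₂ equivalent: 3.159 mg/L × 356,000 L = 1125 g.
Product at 62.9% available Cl: 1125 / 0.629 = 1788 g.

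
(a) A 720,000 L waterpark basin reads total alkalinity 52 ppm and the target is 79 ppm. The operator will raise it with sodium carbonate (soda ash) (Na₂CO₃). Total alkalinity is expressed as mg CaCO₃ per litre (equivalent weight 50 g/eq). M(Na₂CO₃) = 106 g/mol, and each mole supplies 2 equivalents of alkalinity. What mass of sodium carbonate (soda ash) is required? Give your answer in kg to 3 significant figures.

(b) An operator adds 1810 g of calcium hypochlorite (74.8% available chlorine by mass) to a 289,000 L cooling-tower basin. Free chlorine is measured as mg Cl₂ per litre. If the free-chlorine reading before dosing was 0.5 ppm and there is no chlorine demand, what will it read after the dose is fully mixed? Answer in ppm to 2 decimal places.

(a) Alkalinity to add: (79 − 52) = 27 mg/L as CaCO₃ × 720,000 L = 19,440 g as CaCO₃.
(a) Equivalents: 19,440 g ÷ 50 g/eq = 388.8 eq.
(a) Each mole of Na₂CO₃ supplies 2 eq, so 388.8 / 2 = 194.4 mol.
(a) Mass: 194.4 mol × 106 g/mol = 20,610 g.

(b) Available chlorine delivered: 1810 g × 0.748 = 1354 g as Cl₂.
(b) Concentration rise: 1354 g / 289,000 L = 4.685 mg/L = 4.68 ppm.
(b) Final FC: 0.5 + 4.68 = 5.18 ppm.

(a) 20.6 kg; (b) 5.18 ppm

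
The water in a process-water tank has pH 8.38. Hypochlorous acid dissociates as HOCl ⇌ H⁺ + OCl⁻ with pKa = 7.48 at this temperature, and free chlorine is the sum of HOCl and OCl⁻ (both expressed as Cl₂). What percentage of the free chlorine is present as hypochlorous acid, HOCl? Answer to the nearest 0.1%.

[OCl⁻]/[HOCl] = 10^(pH − pKa) = 10^(8.38 − 7.48) = 10^0.90 = 7.943.
Fraction as HOCl = 1 / (1 + 7.943) = 0.1118.

11.2%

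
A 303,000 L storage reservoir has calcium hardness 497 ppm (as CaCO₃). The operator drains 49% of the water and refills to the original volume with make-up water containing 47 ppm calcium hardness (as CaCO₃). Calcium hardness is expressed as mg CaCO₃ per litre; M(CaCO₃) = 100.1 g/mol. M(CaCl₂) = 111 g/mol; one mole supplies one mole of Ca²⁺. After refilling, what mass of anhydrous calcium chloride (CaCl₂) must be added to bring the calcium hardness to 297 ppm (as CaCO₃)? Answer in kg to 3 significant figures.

6.89 kg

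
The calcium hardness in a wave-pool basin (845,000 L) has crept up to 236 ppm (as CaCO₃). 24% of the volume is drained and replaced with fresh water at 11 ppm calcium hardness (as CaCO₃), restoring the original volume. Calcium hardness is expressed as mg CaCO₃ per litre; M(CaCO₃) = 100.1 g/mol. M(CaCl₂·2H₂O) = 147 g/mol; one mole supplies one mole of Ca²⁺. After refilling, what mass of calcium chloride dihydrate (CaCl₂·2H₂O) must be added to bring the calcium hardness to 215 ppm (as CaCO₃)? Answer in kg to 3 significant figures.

41.0 kg

After draining 24% and refilling: 236 × 0.76 + 11 × 0.24 = 182 ppm.
Deficit to target: 215 − 182 = 33 mg/L.
As CaCO₃: 33 mg/L × 845,000 L = 27,880 g; ÷ 100.1 = 278.6 mol Ca²⁺.
Mass: 278.6 × 147 = 40,950 g.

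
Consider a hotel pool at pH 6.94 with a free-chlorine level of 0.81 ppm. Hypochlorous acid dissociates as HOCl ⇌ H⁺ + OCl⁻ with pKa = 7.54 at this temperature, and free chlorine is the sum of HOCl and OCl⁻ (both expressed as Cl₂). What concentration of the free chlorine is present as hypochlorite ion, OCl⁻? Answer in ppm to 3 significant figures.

[OCl⁻]/[HOCl] = 10^(pH − pKa) = 10^(6.94 − 7.54) = 10^-0.60 = 0.2512.
Fraction as HOCl = 1 / (1 + 0.2512) = 0.7992.
OCl⁻ = (1 − 0.7992) × 0.81 ppm = 0.1626 ppm.

0.163 ppm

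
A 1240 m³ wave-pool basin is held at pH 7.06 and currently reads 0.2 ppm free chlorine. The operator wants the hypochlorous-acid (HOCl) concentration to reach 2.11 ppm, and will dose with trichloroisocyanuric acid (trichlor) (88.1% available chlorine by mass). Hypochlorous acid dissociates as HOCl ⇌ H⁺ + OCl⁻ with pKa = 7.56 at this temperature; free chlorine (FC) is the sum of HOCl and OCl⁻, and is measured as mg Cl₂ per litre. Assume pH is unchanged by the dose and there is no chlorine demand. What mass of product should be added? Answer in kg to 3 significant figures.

Volume: 1240 m³ = 1,240,000 L.
[OCl⁻]/[HOCl] = 10^(pH − pKa) = 10^(7.06 − 7.56) = 0.3162; fraction as HOCl = 1/(1 + 0.3162) = 0.7597.
Free chlorine required for 2.11 ppm HOCl: 2.11 / 0.7597 = 2.777 ppm.
FC to add: 2.777 − 0.2 = 2.577 mg/L as Cl₂.
Cl₂ equivalent: 2.577 mg/L × 1,240,000 L = 3196 g.
Product at 88.1% available Cl: 3196 / 0.881 = 3627 g.

3.63 kg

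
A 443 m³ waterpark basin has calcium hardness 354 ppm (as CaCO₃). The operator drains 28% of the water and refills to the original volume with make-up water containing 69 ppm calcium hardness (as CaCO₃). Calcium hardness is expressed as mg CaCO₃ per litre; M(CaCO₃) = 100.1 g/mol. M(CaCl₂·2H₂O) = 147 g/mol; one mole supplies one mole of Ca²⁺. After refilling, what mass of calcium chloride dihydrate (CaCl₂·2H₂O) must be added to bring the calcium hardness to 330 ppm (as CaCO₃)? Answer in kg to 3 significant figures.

Volume: 443 m³ = 443,000 L.
After draining 28% and refilling: 354 × 0.72 + 69 × 0.28 = 274.2 ppm.
Deficit to target: 330 − 274.2 = 55.8 mg/L.
As CaCO₃: 55.8 mg/L × 443,000 L = 24,720 g; ÷ 100.1 = 246.9 mol Ca²⁺.
Mass: 246.9 × 147 = 36,300 g.

36.3 kg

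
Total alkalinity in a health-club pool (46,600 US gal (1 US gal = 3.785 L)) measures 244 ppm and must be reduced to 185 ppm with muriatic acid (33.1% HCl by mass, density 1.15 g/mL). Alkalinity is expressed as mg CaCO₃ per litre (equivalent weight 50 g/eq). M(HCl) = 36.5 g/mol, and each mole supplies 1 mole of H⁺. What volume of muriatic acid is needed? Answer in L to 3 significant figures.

20.0 L

Volume: 46,600 US gal × 3.785 L/gal = 176,381 L.
Alkalinity to neutralize: (244 − 185) = 59 mg/L as CaCO₃ × 176,381 L = 10,410 g as CaCO₃.
Equivalents of H⁺ required: 10,410 ÷ 50 g/eq = 208.1 eq = 208.1 mol HCl.
Mass of HCl: 208.1 × 36.5 = 7597 g.
Mass of 33.1% solution: 7597 / 0.331 = 22,950 g.
Volume: 22,950 g ÷ 1.15 g/mL = 19,960 mL.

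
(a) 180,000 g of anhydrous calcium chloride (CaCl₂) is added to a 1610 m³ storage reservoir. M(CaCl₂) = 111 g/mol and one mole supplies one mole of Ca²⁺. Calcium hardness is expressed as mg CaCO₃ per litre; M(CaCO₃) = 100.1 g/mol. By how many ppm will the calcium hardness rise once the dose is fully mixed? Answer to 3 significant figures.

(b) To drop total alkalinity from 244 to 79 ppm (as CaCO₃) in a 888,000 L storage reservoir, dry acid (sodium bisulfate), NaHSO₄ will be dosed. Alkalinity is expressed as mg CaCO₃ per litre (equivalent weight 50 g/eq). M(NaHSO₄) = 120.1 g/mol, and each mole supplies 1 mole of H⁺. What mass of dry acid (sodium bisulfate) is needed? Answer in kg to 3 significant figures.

(a) 101 ppm; (b) 352 kg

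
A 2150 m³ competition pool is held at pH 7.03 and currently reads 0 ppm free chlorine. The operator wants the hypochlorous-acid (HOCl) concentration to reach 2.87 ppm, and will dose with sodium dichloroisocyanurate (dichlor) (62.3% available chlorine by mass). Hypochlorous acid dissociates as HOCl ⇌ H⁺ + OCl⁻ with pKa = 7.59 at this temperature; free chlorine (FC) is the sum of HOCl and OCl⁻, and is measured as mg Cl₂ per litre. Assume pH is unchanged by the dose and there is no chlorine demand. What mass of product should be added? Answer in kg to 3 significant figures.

Volume: 2150 m³ = 2,150,000 L.
[OCl⁻]/[HOCl] = 10^(pH − pKa) = 10^(7.03 − 7.59) = 0.2754; fraction as HOCl = 1/(1 + 0.2754) = 0.7841.
Free chlorine required for 2.87 ppm HOCl: 2.87 / 0.7841 = 3.66 ppm.
FC to add: 3.66 − 0 = 3.66 mg/L as Cl₂.
Cl₂ equivalent: 3.66 mg/L × 2,150,000 L = 7870 g.
Product at 62.3% available Cl: 7870 / 0.623 = 12,630 g.

12.6 kg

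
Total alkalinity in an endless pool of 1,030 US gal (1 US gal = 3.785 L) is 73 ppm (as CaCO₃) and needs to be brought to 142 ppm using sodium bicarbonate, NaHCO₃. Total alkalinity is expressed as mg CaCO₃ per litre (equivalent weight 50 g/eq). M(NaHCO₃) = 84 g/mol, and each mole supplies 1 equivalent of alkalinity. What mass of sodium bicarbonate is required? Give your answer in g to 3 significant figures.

452 g

Volume: 1,030 US gal × 3.785 L/gal = 3,899 L.
Alkalinity to add: (142 − 73) = 69 mg/L as CaCO₃ × 3,899 L = 269 g as CaCO₃.
Equivalents: 269 g ÷ 50 g/eq = 5.38 eq.
NaHCO₃ supplies 1 eq per mole → 5.38 mol.
Mass: 5.38 mol × 84 g/mol = 451.9 g.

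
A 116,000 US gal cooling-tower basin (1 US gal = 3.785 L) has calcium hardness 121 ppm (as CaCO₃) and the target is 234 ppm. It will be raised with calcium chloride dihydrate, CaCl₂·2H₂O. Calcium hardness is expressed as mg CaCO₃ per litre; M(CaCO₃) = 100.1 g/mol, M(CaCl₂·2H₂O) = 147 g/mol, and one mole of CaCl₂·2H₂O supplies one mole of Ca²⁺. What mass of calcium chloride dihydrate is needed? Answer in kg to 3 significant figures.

72.9 kg

Volume: 116,000 US gal × 3.785 L/gal = 439,060 L.
Hardness to add: (234 − 121) = 113 mg/L as CaCO₃ × 439,060 L = 49,610 g as CaCO₃.
Moles of Ca²⁺ (1 mol Ca²⁺ ≡ 1 mol CaCO₃): 49,610 / 100.1 g/mol = 495.6 mol.
Mass of CaCl₂·2H₂O: 495.6 × 147 = 72,860 g.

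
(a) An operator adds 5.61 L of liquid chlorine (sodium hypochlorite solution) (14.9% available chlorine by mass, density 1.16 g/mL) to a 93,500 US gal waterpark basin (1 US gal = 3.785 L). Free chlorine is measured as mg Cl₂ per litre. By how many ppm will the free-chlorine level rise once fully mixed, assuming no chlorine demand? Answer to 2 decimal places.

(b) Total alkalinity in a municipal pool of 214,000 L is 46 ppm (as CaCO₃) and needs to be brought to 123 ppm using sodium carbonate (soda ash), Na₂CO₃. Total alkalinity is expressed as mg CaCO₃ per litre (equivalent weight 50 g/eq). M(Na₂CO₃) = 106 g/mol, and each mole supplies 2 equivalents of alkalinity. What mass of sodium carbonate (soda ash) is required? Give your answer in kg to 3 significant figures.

(a) 2.74 ppm; (b) 17.5 kg

(a) Volume: 93,500 US gal × 3.785 L/gal = 353,898 L.
(a) Mass of solution: 5.61 L × 1000 mL/L × 1.16 g/mL = 6508 g.
(a) Available chlorine delivered: 6508 g × 0.149 = 969.6 g as Cl₂.
(a) Concentration rise: 969.6 g / 353,898 L = 2.74 mg/L = 2.74 ppm.

(b) Alkalinity to add: (123 − 46) = 77 mg/L as CaCO₃ × 214,000 L = 16,480 g as CaCO₃.
(b) Equivalents: 16,480 g ÷ 50 g/eq = 329.6 eq.
(b) Each mole of Na₂CO₃ supplies 2 eq, so 329.6 / 2 = 164.8 mol.
(b) Mass: 164.8 mol × 106 g/mol = 17,470 g.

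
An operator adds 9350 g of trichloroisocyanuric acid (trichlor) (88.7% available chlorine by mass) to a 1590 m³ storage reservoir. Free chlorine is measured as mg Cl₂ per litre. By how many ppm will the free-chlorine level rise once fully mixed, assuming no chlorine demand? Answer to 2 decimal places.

5.22 ppm

Volume: 1590 m³ = 1,590,000 L.
Available chlorine delivered: 9350 g × 0.887 = 8293 g as Cl₂.
Concentration rise: 8293 g / 1,590,000 L = 5.216 mg/L = 5.22 ppm.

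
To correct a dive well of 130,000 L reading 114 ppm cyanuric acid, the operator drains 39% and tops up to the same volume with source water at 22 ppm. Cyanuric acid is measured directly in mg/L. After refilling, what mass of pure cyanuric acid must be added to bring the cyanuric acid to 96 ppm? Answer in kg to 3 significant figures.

2.32 kg

After draining 39% and refilling: 114 × 0.61 + 22 × 0.39 = 78.12 ppm.
Deficit to target: 96 − 78.12 = 17.88 mg/L.
Mass: 17.88 mg/L × 130,000 L = 2324 g cyanuric acid.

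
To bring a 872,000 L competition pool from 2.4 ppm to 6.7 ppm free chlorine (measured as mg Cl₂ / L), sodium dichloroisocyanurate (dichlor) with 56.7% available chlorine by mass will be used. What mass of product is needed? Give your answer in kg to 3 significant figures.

6.61 kg

Chlorine deficit: 6.7 − 2.4 = 4.3 ppm = 4.3 mg/L as Cl₂.
Cl₂ equivalent needed: 4.3 mg/L × 872,000 L = 3,750,000 mg = 3750 g.
Product at 56.7% available chlorine: 3750 / 0.567 = 6613 g.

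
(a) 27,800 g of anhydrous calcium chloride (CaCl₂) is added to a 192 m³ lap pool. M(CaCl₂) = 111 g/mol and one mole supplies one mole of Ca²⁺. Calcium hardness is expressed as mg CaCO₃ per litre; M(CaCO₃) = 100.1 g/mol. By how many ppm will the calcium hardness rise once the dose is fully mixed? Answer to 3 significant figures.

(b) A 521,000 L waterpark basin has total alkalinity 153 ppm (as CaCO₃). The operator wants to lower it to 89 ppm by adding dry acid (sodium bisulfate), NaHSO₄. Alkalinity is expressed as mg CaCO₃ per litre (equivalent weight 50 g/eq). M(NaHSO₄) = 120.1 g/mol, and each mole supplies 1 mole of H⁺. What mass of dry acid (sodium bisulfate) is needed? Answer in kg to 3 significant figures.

(a) 131 ppm; (b) 80.1 kg

(a) Volume: 192 m³ = 192,000 L.
(a) Moles of Ca²⁺: 27,800 g ÷ 111 g/mol = 250.5 mol.
(a) As CaCO₃: 250.5 mol × 100.1 g/mol = 25,070 g.
(a) Rise: 25,070 g / 192,000 L × 1000 = 130.6 mg/L.

(b) Alkalinity to neutralize: (153 − 89) = 64 mg/L as CaCO₃ × 521,000 L = 33,340 g as CaCO₃.
(b) Equivalents of H⁺ required: 33,340 ÷ 50 g/eq = 666.9 eq = 666.9 mol NaHSO₄.
(b) Mass of NaHSO₄: 666.9 × 120.1 = 80,090 g.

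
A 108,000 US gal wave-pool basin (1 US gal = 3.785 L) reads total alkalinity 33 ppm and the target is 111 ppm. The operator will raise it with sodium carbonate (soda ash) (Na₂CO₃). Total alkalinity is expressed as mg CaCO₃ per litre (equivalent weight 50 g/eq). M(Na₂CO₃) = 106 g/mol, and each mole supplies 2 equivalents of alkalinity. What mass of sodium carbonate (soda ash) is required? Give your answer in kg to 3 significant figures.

Volume: 108,000 US gal × 3.785 L/gal = 408,780 L.
Alkalinity to add: (111 − 33) = 78 mg/L as CaCO₃ × 408,780 L = 31,880 g as CaCO₃.
Equivalents: 31,880 g ÷ 50 g/eq = 637.7 eq.
Each mole of Na₂CO₃ supplies 2 eq, so 637.7 / 2 = 318.8 mol.
Mass: 318.8 mol × 106 g/mol = 33,800 g.

33.8 kg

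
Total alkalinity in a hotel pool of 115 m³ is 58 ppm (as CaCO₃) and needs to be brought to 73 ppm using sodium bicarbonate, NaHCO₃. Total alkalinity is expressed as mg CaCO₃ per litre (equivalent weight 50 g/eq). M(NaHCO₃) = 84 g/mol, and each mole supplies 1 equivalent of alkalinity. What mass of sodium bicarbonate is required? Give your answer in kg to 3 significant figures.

2.90 kg

Volume: 115 m³ = 115,000 L.
Alkalinity to add: (73 − 58) = 15 mg/L as CaCO₃ × 115,000 L = 1725 g as CaCO₃.
Equivalents: 1725 g ÷ 50 g/eq = 34.5 eq.
NaHCO₃ supplies 1 eq per mole → 34.5 mol.
Mass: 34.5 mol × 84 g/mol = 2898 g.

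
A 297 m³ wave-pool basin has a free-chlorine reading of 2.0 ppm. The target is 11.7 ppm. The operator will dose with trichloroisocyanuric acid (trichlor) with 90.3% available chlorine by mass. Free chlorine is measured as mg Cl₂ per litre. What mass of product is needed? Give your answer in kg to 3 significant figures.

Volume: 297 m³ = 297,000 L.
Chlorine deficit: 11.7 − 2.0 = 9.7 ppm = 9.7 mg/L as Cl₂.
Cl₂ equivalent needed: 9.7 mg/L × 297,000 L = 2,881,000 mg = 2881 g.
Product at 90.3% available chlorine: 2881 / 0.903 = 3190 g.

3.19 kg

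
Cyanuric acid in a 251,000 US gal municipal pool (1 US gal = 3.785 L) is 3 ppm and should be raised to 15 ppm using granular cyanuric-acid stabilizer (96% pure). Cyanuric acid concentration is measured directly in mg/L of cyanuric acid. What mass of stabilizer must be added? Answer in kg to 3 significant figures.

Volume: 251,000 US gal × 3.785 L/gal = 950,035 L.
CYA to add: (15 − 3) = 12 mg/L × 950,035 L = 11,400 g cyanuric acid.
At 96% purity: 11,400 / 0.96 = 11,880 g product.

11.9 kg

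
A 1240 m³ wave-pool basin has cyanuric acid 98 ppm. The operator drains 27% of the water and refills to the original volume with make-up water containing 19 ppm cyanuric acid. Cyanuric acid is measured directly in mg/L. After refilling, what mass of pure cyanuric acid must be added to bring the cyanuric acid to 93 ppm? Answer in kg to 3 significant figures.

20.2 kg

Volume: 1240 m³ = 1,240,000 L.
After draining 27% and refilling: 98 × 0.73 + 19 × 0.27 = 76.67 ppm.
Deficit to target: 93 − 76.67 = 16.33 mg/L.
Mass: 16.33 mg/L × 1,240,000 L = 20,250 g cyanuric acid.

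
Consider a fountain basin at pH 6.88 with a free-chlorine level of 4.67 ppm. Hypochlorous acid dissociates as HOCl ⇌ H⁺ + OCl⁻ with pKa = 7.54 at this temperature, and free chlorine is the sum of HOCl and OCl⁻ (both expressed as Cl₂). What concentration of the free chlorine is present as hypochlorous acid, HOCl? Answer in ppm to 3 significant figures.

3.83 ppm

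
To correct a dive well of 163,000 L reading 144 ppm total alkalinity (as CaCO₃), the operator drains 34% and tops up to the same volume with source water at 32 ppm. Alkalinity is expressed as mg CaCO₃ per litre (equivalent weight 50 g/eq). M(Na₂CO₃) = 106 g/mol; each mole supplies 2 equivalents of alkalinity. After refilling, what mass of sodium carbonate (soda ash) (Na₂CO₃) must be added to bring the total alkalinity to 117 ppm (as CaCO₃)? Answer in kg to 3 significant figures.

1.91 kg

After draining 34% and refilling: 144 × 0.66 + 32 × 0.34 = 105.92 ppm.
Deficit to target: 117 − 105.92 = 11.08 mg/L.
As CaCO₃: 11.08 mg/L × 163,000 L = 1806 g; ÷ 50 g/eq ÷ 2 = 18.06 mol Na₂CO₃.
Mass: 18.06 × 106 = 1914 g.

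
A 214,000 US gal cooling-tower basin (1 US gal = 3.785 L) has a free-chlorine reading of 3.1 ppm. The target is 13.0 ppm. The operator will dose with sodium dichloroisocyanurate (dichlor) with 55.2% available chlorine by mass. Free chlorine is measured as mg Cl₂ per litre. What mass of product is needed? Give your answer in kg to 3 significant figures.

Volume: 214,000 US gal × 3.785 L/gal = 809,990 L.
Chlorine deficit: 13.0 − 3.1 = 9.9 ppm = 9.9 mg/L as Cl₂.
Cl₂ equivalent needed: 9.9 mg/L × 809,990 L = 8,019,000 mg = 8019 g.
Product at 55.2% available chlorine: 8019 / 0.552 = 14,530 g.

14.5 kg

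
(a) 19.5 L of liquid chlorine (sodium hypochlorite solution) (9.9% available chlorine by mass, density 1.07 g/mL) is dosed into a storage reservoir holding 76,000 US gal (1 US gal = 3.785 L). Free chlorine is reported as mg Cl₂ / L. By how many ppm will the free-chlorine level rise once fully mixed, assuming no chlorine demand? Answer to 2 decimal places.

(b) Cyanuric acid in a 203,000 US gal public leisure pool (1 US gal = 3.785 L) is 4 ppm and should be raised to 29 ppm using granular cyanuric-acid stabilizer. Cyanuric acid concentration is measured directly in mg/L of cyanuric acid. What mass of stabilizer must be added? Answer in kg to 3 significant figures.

(a) Volume: 76,000 US gal × 3.785 L/gal = 287,660 L.
(a) Mass of solution: 19.5 L × 1000 mL/L × 1.07 g/mL = 20,860 g.
(a) Available chlorine delivered: 20,860 g × 0.099 = 2066 g as Cl₂.
(a) Concentration rise: 2066 g / 287,660 L = 7.181 mg/L = 7.18 ppm.

(b) Volume: 203,000 US gal × 3.785 L/gal = 768,355 L.
(b) CYA to add: (29 − 4) = 25 mg/L × 768,355 L = 19,210 g cyanuric acid.

(a) 7.18 ppm; (b) 19.2 kg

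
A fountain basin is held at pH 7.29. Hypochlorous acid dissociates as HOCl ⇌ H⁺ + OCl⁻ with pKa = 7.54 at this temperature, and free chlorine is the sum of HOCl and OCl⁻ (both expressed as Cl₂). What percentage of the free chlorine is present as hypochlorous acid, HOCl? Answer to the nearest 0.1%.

[OCl⁻]/[HOCl] = 10^(pH − pKa) = 10^(7.29 − 7.54) = 10^-0.25 = 0.5623.
Fraction as HOCl = 1 / (1 + 0.5623) = 0.6401.

64.0%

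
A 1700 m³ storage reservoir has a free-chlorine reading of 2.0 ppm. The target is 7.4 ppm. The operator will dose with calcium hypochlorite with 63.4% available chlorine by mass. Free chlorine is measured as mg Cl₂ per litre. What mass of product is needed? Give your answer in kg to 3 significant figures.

14.5 kg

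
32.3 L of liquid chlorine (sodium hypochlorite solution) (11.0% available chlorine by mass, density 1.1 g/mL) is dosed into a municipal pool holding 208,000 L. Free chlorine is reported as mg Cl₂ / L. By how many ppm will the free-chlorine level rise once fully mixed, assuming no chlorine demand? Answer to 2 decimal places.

18.79 ppm

Mass of solution: 32.3 L × 1000 mL/L × 1.1 g/mL = 35,530 g.
Available chlorine delivered: 35,530 g × 0.11 = 3908 g as Cl₂.
Concentration rise: 3908 g / 208,000 L = 18.79 mg/L = 18.79 ppm.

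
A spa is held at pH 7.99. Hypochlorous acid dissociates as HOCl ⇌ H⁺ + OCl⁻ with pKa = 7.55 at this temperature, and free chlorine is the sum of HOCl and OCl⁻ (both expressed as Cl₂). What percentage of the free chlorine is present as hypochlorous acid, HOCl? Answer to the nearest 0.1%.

26.6%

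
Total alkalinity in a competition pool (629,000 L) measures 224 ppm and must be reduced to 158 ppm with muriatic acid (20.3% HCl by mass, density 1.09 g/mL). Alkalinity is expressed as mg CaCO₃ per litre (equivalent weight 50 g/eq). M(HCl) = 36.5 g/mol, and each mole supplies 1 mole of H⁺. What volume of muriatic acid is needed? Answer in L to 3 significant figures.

Alkalinity to neutralize: (224 − 158) = 66 mg/L as CaCO₃ × 629,000 L = 41,510 g as CaCO₃.
Equivalents of H⁺ required: 41,510 ÷ 50 g/eq = 830.3 eq = 830.3 mol HCl.
Mass of HCl: 830.3 × 36.5 = 30,310 g.
Mass of 20.3% solution: 30,310 / 0.203 = 149,300 g.
Volume: 149,300 g ÷ 1.09 g/mL = 137,000 mL.

137 L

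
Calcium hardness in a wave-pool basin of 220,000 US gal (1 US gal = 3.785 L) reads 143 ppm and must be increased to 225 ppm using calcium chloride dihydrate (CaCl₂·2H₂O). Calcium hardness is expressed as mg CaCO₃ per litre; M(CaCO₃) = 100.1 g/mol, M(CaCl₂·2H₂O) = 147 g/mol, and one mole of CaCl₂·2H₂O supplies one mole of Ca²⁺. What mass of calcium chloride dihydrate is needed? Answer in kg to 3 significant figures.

100 kg

Volume: 220,000 US gal × 3.785 L/gal = 832,700 L.
Hardness to add: (225 − 143) = 82 mg/L as CaCO₃ × 832,700 L = 68,280 g as CaCO₃.
Moles of Ca²⁺ (1 mol Ca²⁺ ≡ 1 mol CaCO₃): 68,280 / 100.1 g/mol = 682.1 mol.
Mass of CaCl₂·2H₂O: 682.1 × 147 = 100,300 g.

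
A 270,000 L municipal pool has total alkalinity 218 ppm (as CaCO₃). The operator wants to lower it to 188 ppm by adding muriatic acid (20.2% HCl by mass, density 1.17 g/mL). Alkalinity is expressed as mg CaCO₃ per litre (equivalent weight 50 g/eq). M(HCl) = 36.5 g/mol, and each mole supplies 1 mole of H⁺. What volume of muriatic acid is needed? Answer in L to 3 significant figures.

25.0 L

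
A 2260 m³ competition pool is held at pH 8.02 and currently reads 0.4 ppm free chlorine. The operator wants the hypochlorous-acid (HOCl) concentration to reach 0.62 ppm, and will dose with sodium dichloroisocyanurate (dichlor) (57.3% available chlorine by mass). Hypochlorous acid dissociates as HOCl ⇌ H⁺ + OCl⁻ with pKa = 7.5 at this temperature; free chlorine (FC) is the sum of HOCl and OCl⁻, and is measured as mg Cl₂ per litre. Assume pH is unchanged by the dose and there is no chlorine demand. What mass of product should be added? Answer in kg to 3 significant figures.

Volume: 2260 m³ = 2,260,000 L.
[OCl⁻]/[HOCl] = 10^(pH − pKa) = 10^(8.02 − 7.5) = 3.311; fraction as HOCl = 1/(1 + 3.311) = 0.2319.
Free chlorine required for 0.62 ppm HOCl: 0.62 / 0.2319 = 2.673 ppm.
FC to add: 2.673 − 0.4 = 2.273 mg/L as Cl₂.
Cl₂ equivalent: 2.273 mg/L × 2,260,000 L = 5137 g.
Product at 57.3% available Cl: 5137 / 0.573 = 8965 g.

8.97 kg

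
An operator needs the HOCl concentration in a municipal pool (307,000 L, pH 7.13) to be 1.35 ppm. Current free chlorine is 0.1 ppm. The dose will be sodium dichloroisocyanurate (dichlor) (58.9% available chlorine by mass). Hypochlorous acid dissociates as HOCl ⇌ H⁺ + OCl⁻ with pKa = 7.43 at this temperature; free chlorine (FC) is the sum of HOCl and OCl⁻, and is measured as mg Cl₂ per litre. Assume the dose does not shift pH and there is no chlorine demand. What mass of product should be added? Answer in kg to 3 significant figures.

1.00 kg

[OCl⁻]/[HOCl] = 10^(pH − pKa) = 10^(7.13 − 7.43) = 0.5012; fraction as HOCl = 1/(1 + 0.5012) = 0.6661.
Free chlorine required for 1.35 ppm HOCl: 1.35 / 0.6661 = 2.027 ppm.
FC to add: 2.027 − 0.1 = 1.927 mg/L as Cl₂.
Cl₂ equivalent: 1.927 mg/L × 307,000 L = 591.5 g.
Product at 58.9% available Cl: 591.5 / 0.589 = 1004 g.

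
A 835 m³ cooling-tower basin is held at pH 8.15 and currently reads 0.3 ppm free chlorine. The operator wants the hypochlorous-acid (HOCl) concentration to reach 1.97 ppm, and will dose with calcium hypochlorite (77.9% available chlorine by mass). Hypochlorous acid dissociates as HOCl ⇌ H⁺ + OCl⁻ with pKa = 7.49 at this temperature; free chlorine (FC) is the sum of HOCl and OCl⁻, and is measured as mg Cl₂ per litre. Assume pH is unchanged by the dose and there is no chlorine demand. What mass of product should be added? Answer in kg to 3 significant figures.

Volume: 835 m³ = 835,000 L.
[OCl⁻]/[HOCl] = 10^(pH − pKa) = 10^(8.15 − 7.49) = 4.571; fraction as HOCl = 1/(1 + 4.571) = 0.1795.
Free chlorine required for 1.97 ppm HOCl: 1.97 / 0.1795 = 10.97 ppm.
FC to add: 10.97 − 0.3 = 10.67 mg/L as Cl₂.
Cl₂ equivalent: 10.67 mg/L × 835,000 L = 8913 g.
Product at 77.9% available Cl: 8913 / 0.779 = 11,440 g.

11.4 kg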